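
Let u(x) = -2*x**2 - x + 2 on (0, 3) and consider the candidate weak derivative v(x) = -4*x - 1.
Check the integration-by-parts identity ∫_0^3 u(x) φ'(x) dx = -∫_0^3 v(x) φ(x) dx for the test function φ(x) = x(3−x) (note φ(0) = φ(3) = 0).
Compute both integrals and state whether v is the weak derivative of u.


LHS = 63/2, RHS = 63/2. Yes, v = u' weakly.

u(x) = -2*x**2 - x + 2, classical derivative u'(x) = -4*x - 1.
φ(x) = x(3−x), so φ'(x) = 3 - 2*x.
Note φ(0) = φ(3) = 0, so the boundary term u·φ vanishes.
LHS = ∫_0^3 u(x) φ'(x) dx = ∫_0^3 (4*x^3 - 4*x^2 - 7*x + 6) dx. Term by term:
  ∫_0^3 4*x^3 dx = 81;  ∫_0^3 -4*x^2 dx = -36;  ∫_0^3 -7*x dx = -63/2;
  ∫_0^3 6 dx = 18.
Sum: 81 − 36 − 63/2 + 18 = 63/2.
So LHS = 63/2.
∫_0^3 v(x) φ(x) dx = ∫_0^3 (4*x^3 - 11*x^2 - 3*x) dx. Term by term:
  ∫_0^3 4*x^3 dx = 81;  ∫_0^3 -11*x^2 dx = -99;  ∫_0^3 -3*x dx = -27/2.
Sum: 81 − 99 − 27/2 = -63/2.
So RHS = -∫_0^3 v(x) φ(x) dx = 63/2.
LHS = RHS, so the identity holds for this test φ.
Moreover u is smooth here and v(x) = u'(x) = -4*x - 1 pointwise, so the identity holds for every test function. Hence v is the weak derivative of u.


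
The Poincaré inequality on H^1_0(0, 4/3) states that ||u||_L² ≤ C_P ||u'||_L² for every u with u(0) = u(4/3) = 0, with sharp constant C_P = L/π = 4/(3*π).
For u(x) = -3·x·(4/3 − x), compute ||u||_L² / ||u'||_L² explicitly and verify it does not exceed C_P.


||u||_L² / ||u'||_L² = 2*sqrt(10)/15 < C_P = 4/(3*π).

u(x) = -3·x·(4/3 − x), so u'(x) = 6*x - 4.
u(x) = -3·x·(4/3 − x) vanishes at x = 0 and x = 4/3, so u ∈ H^1_0(0, 4/3). Differentiate via the product rule and integrate the resulting polynomials term by term.
  ∫_0^4/3 u² dx = ∫_0^4/3 (9*x^4 - 24*x^3 + 16*x^2) dx. Term by term:
    ∫_0^4/3 9*x^4 dx = 1024/135;  ∫_0^4/3 -24*x^3 dx = -512/27;  ∫_0^4/3 16*x^2 dx = 1024/81.
  Sum: 1024/135 − 512/27 + 1024/81 = 512/405.
  ∫_0^4/3 (u')² dx = ∫_0^4/3 (36*x^2 - 48*x + 16) dx. Term by term:
    ∫_0^4/3 36*x^2 dx = 256/9;  ∫_0^4/3 -48*x dx = -128/3;  ∫_0^4/3 16 dx = 64/3.
  Sum: 256/9 − 128/3 + 64/3 = 64/9.
∫_0^4/3 u² dx = 512/405, so ||u||_L² = 16*sqrt(10)/45.
∫_0^4/3 (u')² dx = 64/9, so ||u'||_L² = 8/3.
Ratio ||u||_L² / ||u'||_L² = 2*sqrt(10)/15.
Sharp Poincaré constant on H^1_0(0, 4/3) is C_P = L/π = 4/(3*π), achieved by sin(3*π/4·x).
A polynomial bump cannot attain the sharp Poincaré constant (only the first sine eigenfunction does), so the ratio is strictly less than C_P, consistent with ||u||_L² ≤ C_P ||u'||_L².


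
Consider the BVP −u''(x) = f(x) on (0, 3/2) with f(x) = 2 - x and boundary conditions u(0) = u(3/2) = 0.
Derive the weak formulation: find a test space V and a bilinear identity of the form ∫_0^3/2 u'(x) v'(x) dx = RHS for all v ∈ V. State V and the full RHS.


V = H^1_0(0, 3/2) (so v(0) = v(3/2) = 0); weak form: ∫_0^3/2 u'v' dx = ∫_0^3/2 (2 - x) v dx for all v ∈ V.

Multiply both sides by a test function v and integrate from 0 to 3/2:
  ∫_0^3/2 −u''(x) v(x) dx = ∫_0^3/2 f(x) v(x) dx.
Integrate the LHS by parts once:
  ∫_0^3/2 −u'' v dx = −[u'(x) v(x)]_0^3/2 + ∫_0^3/2 u'(x) v'(x) dx.
Thus ∫_0^3/2 u'(x) v'(x) dx = ∫_0^3/2 f(x) v(x) dx + [u'(x) v(x)]_0^3/2.
Choose V so that boundary terms are either known or forced to vanish.
u is Dirichlet: u(0) = u(3/2) = 0. Let V = H^1_0(0, 3/2); then v(0) = v(3/2) = 0, and [u' v]_0^3/2 = 0.
Weak formulation: find u (satisfying any essential BC) such that ∫_0^3/2 u'(x) v'(x) dx = ∫_0^3/2 f v dx for all v ∈ V.
Substituting f(x) = 2 - x, the right-hand side is ∫_0^3/2 (2 - x) v dx.


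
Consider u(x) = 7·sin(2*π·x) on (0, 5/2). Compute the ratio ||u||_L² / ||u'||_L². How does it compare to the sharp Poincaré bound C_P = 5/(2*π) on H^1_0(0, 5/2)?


||u||_L² / ||u'||_L² = 1/(2*π) < C_P = 5/(2*π).

u(x) = 7·sin(2*π·x), so u'(x) = 14*π*cos(2*π*x).
Writing u(x) = A·sin(kπx/L) with A = 7 and k = 5, use ∫_0^L sin²(kπx/L) dx = L/2 and ∫_0^L cos²(kπx/L) dx = L/2.
u² = 49·sin²(2*π·x) and (u')² = 196*π^2·cos²(2*π·x), and each of sin², cos² integrates to L/2 = 5/4 over (0, 5/2).
∫_0^5/2 u² dx = 245/4, so ||u||_L² = 7*sqrt(5)/2.
∫_0^5/2 (u')² dx = 245*π^2, so ||u'||_L² = 7*sqrt(5)*π.
Ratio ||u||_L² / ||u'||_L² = 1/(2*π).
Sharp Poincaré constant on H^1_0(0, 5/2) is C_P = L/π = 5/(2*π), achieved by sin(2*π/5·x).
This is the k = 5 harmonic; the ratio L/(kπ) is strictly less than C_P = L/π, consistent with the sharp inequality ||u||_L² ≤ C_P ||u'||_L².


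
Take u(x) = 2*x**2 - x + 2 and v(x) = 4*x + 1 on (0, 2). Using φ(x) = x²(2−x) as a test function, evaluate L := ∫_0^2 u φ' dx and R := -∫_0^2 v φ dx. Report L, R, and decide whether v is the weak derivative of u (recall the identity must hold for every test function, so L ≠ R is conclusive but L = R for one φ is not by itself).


LHS = -76/15, RHS = -116/15. No, v is not the weak derivative of u.

u(x) = 2*x**2 - x + 2, classical derivative u'(x) = 4*x - 1.
φ(x) = x²(2−x), so φ'(x) = x*(4 - 3*x).
Note φ(0) = φ(2) = 0, so the boundary term u·φ vanishes.
LHS = ∫_0^2 u(x) φ'(x) dx = ∫_0^2 (-6*x^4 + 11*x^3 - 10*x^2 + 8*x) dx. Term by term:
  ∫_0^2 -6*x^4 dx = -192/5;  ∫_0^2 11*x^3 dx = 44;  ∫_0^2 -10*x^2 dx = -80/3;
  ∫_0^2 8*x dx = 16.
Sum: -192/5 + 44 − 80/3 + 16 = -76/15.
So LHS = -76/15.
∫_0^2 v(x) φ(x) dx = ∫_0^2 (-4*x^4 + 7*x^3 + 2*x^2) dx. Term by term:
  ∫_0^2 -4*x^4 dx = -128/5;  ∫_0^2 7*x^3 dx = 28;  ∫_0^2 2*x^2 dx = 16/3.
Sum: -128/5 + 28 + 16/3 = 116/15.
So RHS = -∫_0^2 v(x) φ(x) dx = -116/15.
LHS − RHS = 8/3 ≠ 0, so the identity fails.
(For a valid weak derivative the identity must hold for EVERY test function, in particular this one. The failure shows v is NOT the weak derivative of u.)
Correct weak derivative would be u'(x) = 4*x - 1.


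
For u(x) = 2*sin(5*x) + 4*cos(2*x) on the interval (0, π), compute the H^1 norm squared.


||u||_{H^1(0,π)}^2 = 800/21 + 92*π

u'(x) = -8*sin(2*x) + 10*cos(5*x).
Expand u² and (u')² and integrate term by term on (0, π), using: for integers n ≥ 1, ∫_0^π sin²(nx) dx = ∫_0^π cos²(nx) dx = π/2; for n ≠ n', ∫_0^π sin(nx)sin(n'x) dx = ∫_0^π cos(nx)cos(n'x) dx = 0; and by product-to-sum, ∫_0^π sin(nx)cos(n'x) dx = ½∫_0^π [sin((n+n')x) + sin((n−n')x)] dx, which is 0 when n+n' is even and 2n/(n²−n'²) when n+n' is odd (it need not vanish on (0, π)).
  u² squared terms: (2)²·∫sin(5x)² dx = 4·π/2 = 2*π;  (4)²·∫cos(2x)² dx = 16·π/2 = 8*π.
  u² cross terms: 2·(2)·(4)·∫sin(5x)·cos(2x) dx = 16·(10/21) = 160/21.
  So ∫_0^π u² dx = 2*π + 8*π + 160/21 = 160/21 + 10*π.
  (u')² squared terms: (-8)²·∫sin(2x)² dx = 64·π/2 = 32*π;  (10)²·∫cos(5x)² dx = 100·π/2 = 50*π.
  (u')² cross terms: 2·(-8)·(10)·∫sin(2x)·cos(5x) dx = -160·(-4/21) = 640/21.
  So ∫_0^π (u')² dx = 32*π + 50*π + 640/21 = 640/21 + 82*π.
||u||_{H^1}^2 = (160/21 + 10*π) + (640/21 + 82*π) = 800/21 + 92*π.


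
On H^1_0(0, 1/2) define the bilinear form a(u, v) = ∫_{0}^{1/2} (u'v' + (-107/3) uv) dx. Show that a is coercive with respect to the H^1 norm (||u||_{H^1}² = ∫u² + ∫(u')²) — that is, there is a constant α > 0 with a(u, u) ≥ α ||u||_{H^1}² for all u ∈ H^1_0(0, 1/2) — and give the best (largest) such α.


α = (-107 + 12*π^2)/(3*(1 + 4*π^2))

Coercivity of a(·,·) on H^1_0(0, 1/2) means a(u, u) ≥ α ||u||_{H^1}² for every u ∈ H^1_0.
The interval has length L = 1/2, and Poincaré/coercivity depend only on L. Here a(u, u) = ∫(u')² + (-107/3)·∫u².
Here c = -107/3 < 0 with |c| < (π/L)² = 4*π^2, so coercivity still holds. The condition a(u,u) ≥ α||u||_{H^1}² reads (1−α)∫(u')² ≥ (α−c)∫u². Any admissible α is ≤ 1 (rapidly oscillating u have ∫u²/∫(u')² → 0), and α = 1 would force 0 ≥ (1−c)∫u², impossible since c < 1; so 1−α > 0. By the sharp Poincaré inequality on H^1_0 of an interval of length L, ∫(u')² ≥ (π/L)²∫u² with equality for the first sine mode sin(π(x−x₀)/L) (x₀ the left endpoint), so the inequality holds for all u iff (1−α)(π/L)² ≥ α − c, i.e. α ≤ ((π/L)² + c)/((π/L)² + 1) = (1 + c(L/π)²)/(1 + (L/π)²). (Direct route, valid since c ≤ 0: Poincaré gives c∫u² ≥ c(L/π)²∫(u')², so a(u,u) ≥ (1 + c(L/π)²)∫(u')², while ||u||_{H^1}² ≤ (1 + (L/π)²)∫(u')²; dividing yields the same α.) With (π/L)² = 4*π^2 and c = -107/3, the largest admissible constant is α = ((π/L)² + c)/((π/L)² + 1).
Simplifying, α = (-107 + 12*π^2)/(3*(1 + 4*π^2)).


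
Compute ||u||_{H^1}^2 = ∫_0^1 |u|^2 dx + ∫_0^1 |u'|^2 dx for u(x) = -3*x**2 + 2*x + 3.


||u||_{H^1}^2 = 197/15

The H^1 norm (squared) on an interval (0, L) is
  ||u||_{H^1}^2 = ∫_0^L u(x)^2 dx + ∫_0^L u'(x)^2 dx.
Compute u'(x) = 2 - 6*x.
Then u(x)^2 = 9*x**4 - 12*x**3 - 14*x**2 + 12*x + 9 and u'(x)^2 = 36*x**2 - 24*x + 4.
Integrate each monomial from 0 to 1 using ∫_0^1 c·x^n dx = c·1^(n+1)/(n+1):
  ∫_0^1 u(x)^2 dx = ∫_0^1 (9*x^4 - 12*x^3 - 14*x^2 + 12*x + 9) dx. Term by term:
    ∫_0^1 9*x^4 dx = 9/5;  ∫_0^1 -12*x^3 dx = -3;  ∫_0^1 -14*x^2 dx = -14/3;
    ∫_0^1 12*x dx = 6;  ∫_0^1 9 dx = 9.
  Sum: 9/5 − 3 − 14/3 + 6 + 9 = 137/15.
  ∫_0^1 u'(x)^2 dx = ∫_0^1 (36*x^2 - 24*x + 4) dx. Term by term:
    ∫_0^1 36*x^2 dx = 12;  ∫_0^1 -24*x dx = -12;  ∫_0^1 4 dx = 4.
  Sum: 12 − 12 + 4 = 4.
Adding: ||u||_{H^1}^2 = 137/15 + 4 = 197/15.


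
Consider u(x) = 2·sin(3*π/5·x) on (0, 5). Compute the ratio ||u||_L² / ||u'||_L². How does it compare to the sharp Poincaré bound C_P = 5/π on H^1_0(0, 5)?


||u||_L² / ||u'||_L² = 5/(3*π) < C_P = 5/π.

u(x) = 2·sin(3*π/5·x), so u'(x) = 6*π*cos(3*π*x/5)/5.
Writing u(x) = A·sin(kπx/L) with A = 2 and k = 3, use ∫_0^L sin²(kπx/L) dx = L/2 and ∫_0^L cos²(kπx/L) dx = L/2.
u² = 4·sin²(3*π/5·x) and (u')² = 36*π^2/25·cos²(3*π/5·x), and each of sin², cos² integrates to L/2 = 5/2 over (0, 5).
∫_0^5 u² dx = 10, so ||u||_L² = sqrt(10).
∫_0^5 (u')² dx = 18*π^2/5, so ||u'||_L² = 3*sqrt(10)*π/5.
Ratio ||u||_L² / ||u'||_L² = 5/(3*π).
Sharp Poincaré constant on H^1_0(0, 5) is C_P = L/π = 5/π, achieved by sin(π/5·x).
This is the k = 3 harmonic; the ratio L/(kπ) is strictly less than C_P = L/π, consistent with the sharp inequality ||u||_L² ≤ C_P ||u'||_L².


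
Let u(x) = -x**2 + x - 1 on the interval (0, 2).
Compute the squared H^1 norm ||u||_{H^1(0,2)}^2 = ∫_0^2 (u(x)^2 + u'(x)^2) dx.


||u||_{H^1}^2 = 136/15

The H^1 norm (squared) on an interval (0, L) is
  ||u||_{H^1}^2 = ∫_0^L u(x)^2 dx + ∫_0^L u'(x)^2 dx.
Compute u'(x) = 1 - 2*x.
Then u(x)^2 = x**4 - 2*x**3 + 3*x**2 - 2*x + 1 and u'(x)^2 = 4*x**2 - 4*x + 1.
Integrate each monomial from 0 to 2 using ∫_0^2 c·x^n dx = c·2^(n+1)/(n+1):
  ∫_0^2 u(x)^2 dx = ∫_0^2 (x^4 - 2*x^3 + 3*x^2 - 2*x + 1) dx. Term by term:
    ∫_0^2 x^4 dx = 32/5;  ∫_0^2 -2*x^3 dx = -8;  ∫_0^2 3*x^2 dx = 8;
    ∫_0^2 -2*x dx = -4;  ∫_0^2 1 dx = 2.
  Sum: 32/5 − 8 + 8 − 4 + 2 = 22/5.
  ∫_0^2 u'(x)^2 dx = ∫_0^2 (4*x^2 - 4*x + 1) dx. Term by term:
    ∫_0^2 4*x^2 dx = 32/3;  ∫_0^2 -4*x dx = -8;  ∫_0^2 1 dx = 2.
  Sum: 32/3 − 8 + 2 = 14/3.
Adding: ||u||_{H^1}^2 = 22/5 + 14/3 = 136/15.


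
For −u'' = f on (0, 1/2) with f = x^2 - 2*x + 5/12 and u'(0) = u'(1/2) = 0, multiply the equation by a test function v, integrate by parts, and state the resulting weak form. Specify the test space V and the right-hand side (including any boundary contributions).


V = H^1(0, 1/2) (no boundary constraint on v; u is determined up to an additive constant); weak form: ∫_0^1/2 u'v' dx = ∫_0^1/2 (x^2 - 2*x + 5/12) v dx for all v ∈ V.

Multiply both sides by a test function v and integrate from 0 to 1/2:
  ∫_0^1/2 −u''(x) v(x) dx = ∫_0^1/2 f(x) v(x) dx.
Integrate the LHS by parts once:
  ∫_0^1/2 −u'' v dx = −[u'(x) v(x)]_0^1/2 + ∫_0^1/2 u'(x) v'(x) dx.
Thus ∫_0^1/2 u'(x) v'(x) dx = ∫_0^1/2 f(x) v(x) dx + [u'(x) v(x)]_0^1/2.
Choose V so that boundary terms are either known or forced to vanish.
u has homogeneous Neumann: u'(0) = u'(1/2) = 0. So [u' v]_0^1/2 = 0·v(1/2) − 0·v(0) = 0 for any v; take V = H^1(0, 1/2).
Weak formulation: find u (satisfying any essential BC) such that ∫_0^1/2 u'(x) v'(x) dx = ∫_0^1/2 f v dx for all v ∈ V (homogeneous Neumann, so boundary terms vanish).
Substituting f(x) = x^2 - 2*x + 5/12, the right-hand side is ∫_0^1/2 (x^2 - 2*x + 5/12) v dx.
Compatibility check (pure Neumann): taking v ≡ 1 ∈ V gives 0 = ∫_0^1/2 f dx + (0) − (0), i.e. ∫_0^1/2 f dx must equal u'(0) − u'(1/2) = 0. Indeed ∫_0^1/2 (x^2 - 2*x + 5/12) dx = 0, so the data are compatible. The solution is then unique only up to an additive constant (fix it e.g. by requiring ∫_0^1/2 u dx = 0).


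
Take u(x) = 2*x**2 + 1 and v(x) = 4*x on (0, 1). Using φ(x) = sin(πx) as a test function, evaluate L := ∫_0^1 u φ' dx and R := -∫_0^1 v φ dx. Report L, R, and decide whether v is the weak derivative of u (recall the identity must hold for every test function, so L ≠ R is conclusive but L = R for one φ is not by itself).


LHS = -4/π, RHS = -4/π. Yes, v = u' weakly.

u(x) = 2*x**2 + 1, classical derivative u'(x) = 4*x.
φ(x) = sin(πx), so φ'(x) = π*cos(π*x).
Note φ(0) = φ(1) = 0, so the boundary term u·φ vanishes.
LHS = ∫_0^1 u(x) φ'(x) dx = ∫_0^1 (2*π*x^2*cos(π*x) + π*cos(π*x)) dx. Term by term:
  ∫_0^1 π*cos(π*x) dx = 0;  ∫_0^1 2*π*x^2*cos(π*x) dx = -4/π.
Sum: 0 − 4/π = -4/π.
So LHS = -4/π.
∫_0^1 v(x) φ(x) dx = ∫_0^1 (4*x*sin(π*x)) dx. Term by term:
  ∫_0^1 4*x*sin(π*x) dx = 4/π.
So RHS = -∫_0^1 v(x) φ(x) dx = -4/π.
LHS = RHS, so the identity holds for this test φ.
Moreover u is smooth here and v(x) = u'(x) = 4*x pointwise, so the identity holds for every test function. Hence v is the weak derivative of u.


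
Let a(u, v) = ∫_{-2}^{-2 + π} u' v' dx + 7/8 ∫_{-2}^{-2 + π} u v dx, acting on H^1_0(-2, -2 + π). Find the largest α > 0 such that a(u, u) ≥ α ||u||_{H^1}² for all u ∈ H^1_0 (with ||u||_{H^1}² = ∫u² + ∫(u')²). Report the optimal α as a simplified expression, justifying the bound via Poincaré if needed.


α = 15/16

Coercivity of a(·,·) on H^1_0(-2, -2 + π) means a(u, u) ≥ α ||u||_{H^1}² for every u ∈ H^1_0.
The interval has length L = π, and Poincaré/coercivity depend only on L. Here a(u, u) = ∫(u')² + (7/8)·∫u².
Here 0 < c = 7/8 < 1. The condition a(u,u) ≥ α||u||_{H^1}² reads (1−α)∫(u')² ≥ (α−c)∫u². Any admissible α is ≤ 1 (rapidly oscillating u have ∫u²/∫(u')² → 0), and α = 1 would force 0 ≥ (1−c)∫u², impossible since c < 1; so 1−α > 0. By the sharp Poincaré inequality on H^1_0 of an interval of length L, ∫(u')² ≥ (π/L)²∫u² with equality for the first sine mode sin(π(x−x₀)/L) (x₀ the left endpoint), so the inequality holds for all u iff (1−α)(π/L)² ≥ α − c, i.e. α ≤ ((π/L)² + c)/((π/L)² + 1) = (1 + c(L/π)²)/(1 + (L/π)²). With (π/L)² = 1 and c = 7/8, the largest admissible constant is α = ((π/L)² + c)/((π/L)² + 1).
Simplifying, α = 15/16.


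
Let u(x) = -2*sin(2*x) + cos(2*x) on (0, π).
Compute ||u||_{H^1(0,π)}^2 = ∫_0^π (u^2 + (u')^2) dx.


||u||_{H^1(0,π)}^2 = 25*π/2

u'(x) = -2*sin(2*x) - 4*cos(2*x).
Expand u² and (u')² and integrate term by term on (0, π), using: for integers n ≥ 1, ∫_0^π sin²(nx) dx = ∫_0^π cos²(nx) dx = π/2; for n ≠ n', ∫_0^π sin(nx)sin(n'x) dx = ∫_0^π cos(nx)cos(n'x) dx = 0; and by product-to-sum, ∫_0^π sin(nx)cos(n'x) dx = ½∫_0^π [sin((n+n')x) + sin((n−n')x)] dx, which is 0 when n+n' is even and 2n/(n²−n'²) when n+n' is odd (it need not vanish on (0, π)).
  u² squared terms: (-2)²·∫sin(2x)² dx = 4·π/2 = 2*π;  (1)²·∫cos(2x)² dx = 1·π/2 = π/2.
  u² cross terms: 2·(-2)·(1)·∫sin(2x)·cos(2x) dx = -4·(0) = 0.
  So ∫_0^π u² dx = 2*π + π/2 + 0 = 5*π/2.
  (u')² squared terms: (-4)²·∫cos(2x)² dx = 16·π/2 = 8*π;  (-2)²·∫sin(2x)² dx = 4·π/2 = 2*π.
  (u')² cross terms: 2·(-4)·(-2)·∫cos(2x)·sin(2x) dx = 16·(0) = 0.
  So ∫_0^π (u')² dx = 8*π + 2*π + 0 = 10*π.
||u||_{H^1}^2 = (5*π/2) + (10*π) = 25*π/2.


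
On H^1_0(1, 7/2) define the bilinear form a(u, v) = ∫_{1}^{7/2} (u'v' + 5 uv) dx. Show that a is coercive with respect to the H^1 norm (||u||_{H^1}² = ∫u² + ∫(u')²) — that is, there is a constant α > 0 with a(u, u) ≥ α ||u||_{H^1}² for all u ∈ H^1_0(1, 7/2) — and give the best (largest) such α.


α = 1

Coercivity of a(·,·) on H^1_0(1, 7/2) means a(u, u) ≥ α ||u||_{H^1}² for every u ∈ H^1_0.
The interval has length L = 5/2, and Poincaré/coercivity depend only on L. Here a(u, u) = ∫(u')² + (5)·∫u².
Here c = 5 ≥ 1, so a(u,u) = ∫(u')² + c∫u² ≥ ∫(u')² + ∫u² = ||u||_{H^1}², i.e. α = 1 works. No larger α is possible: a(u,u) ≥ α||u||_{H^1}² means (1−α)∫(u')² ≥ (α−c)∫u², and for the modes u_n = sin(nπ(x−x₀)/L) (x₀ the left endpoint) one has ∫u_n²/∫(u_n')² = (L/(nπ))² → 0, so a(u_n,u_n)/||u_n||_{H^1}² → 1. Hence the optimal constant is α = 1.
Therefore α = 1.


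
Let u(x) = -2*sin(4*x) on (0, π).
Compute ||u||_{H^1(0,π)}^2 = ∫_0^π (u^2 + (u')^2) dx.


||u||_{H^1(0,π)}^2 = 34*π

u'(x) = -8*cos(4*x).
Expand u² and (u')² and integrate term by term on (0, π), using: for integers n ≥ 1, ∫_0^π sin²(nx) dx = ∫_0^π cos²(nx) dx = π/2; for n ≠ n', ∫_0^π sin(nx)sin(n'x) dx = ∫_0^π cos(nx)cos(n'x) dx = 0; and by product-to-sum, ∫_0^π sin(nx)cos(n'x) dx = ½∫_0^π [sin((n+n')x) + sin((n−n')x)] dx, which is 0 when n+n' is even and 2n/(n²−n'²) when n+n' is odd (it need not vanish on (0, π)).
  u² squared terms: (-2)²·∫sin(4x)² dx = 4·π/2 = 2*π.
  So ∫_0^π u² dx = 2*π.
  (u')² squared terms: (-8)²·∫cos(4x)² dx = 64·π/2 = 32*π.
  So ∫_0^π (u')² dx = 32*π.
||u||_{H^1}^2 = (2*π) + (32*π) = 34*π.


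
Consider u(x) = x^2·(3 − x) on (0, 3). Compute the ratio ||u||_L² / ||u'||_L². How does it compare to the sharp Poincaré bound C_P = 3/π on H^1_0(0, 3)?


||u||_L² / ||u'||_L² = 3*sqrt(14)/14 < C_P = 3/π.

u(x) = x^2·(3 − x), so u'(x) = 3*x*(2 - x).
u(x) = x^2·(3 − x) vanishes at x = 0 and x = 3, so u ∈ H^1_0(0, 3). Differentiate via the product rule and integrate the resulting polynomials term by term.
  ∫_0^3 u² dx = ∫_0^3 (x^6 - 6*x^5 + 9*x^4) dx. Term by term:
    ∫_0^3 x^6 dx = 2187/7;  ∫_0^3 -6*x^5 dx = -729;  ∫_0^3 9*x^4 dx = 2187/5.
  Sum: 2187/7 − 729 + 2187/5 = 729/35.
  ∫_0^3 (u')² dx = ∫_0^3 (9*x^4 - 36*x^3 + 36*x^2) dx. Term by term:
    ∫_0^3 9*x^4 dx = 2187/5;  ∫_0^3 -36*x^3 dx = -729;  ∫_0^3 36*x^2 dx = 324.
  Sum: 2187/5 − 729 + 324 = 162/5.
∫_0^3 u² dx = 729/35, so ||u||_L² = 27*sqrt(35)/35.
∫_0^3 (u')² dx = 162/5, so ||u'||_L² = 9*sqrt(10)/5.
Ratio ||u||_L² / ||u'||_L² = 3*sqrt(14)/14.
Sharp Poincaré constant on H^1_0(0, 3) is C_P = L/π = 3/π, achieved by sin(π/3·x).
A polynomial bump cannot attain the sharp Poincaré constant (only the first sine eigenfunction does), so the ratio is strictly less than C_P, consistent with ||u||_L² ≤ C_P ||u'||_L².


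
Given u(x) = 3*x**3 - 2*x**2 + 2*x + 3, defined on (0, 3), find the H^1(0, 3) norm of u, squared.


||u||_{H^1}^2 = 366069/70

The H^1 norm (squared) on an interval (0, L) is
  ||u||_{H^1}^2 = ∫_0^L u(x)^2 dx + ∫_0^L u'(x)^2 dx.
Compute u'(x) = 9*x**2 - 4*x + 2.
Then u(x)^2 = 9*x**6 - 12*x**5 + 16*x**4 + 10*x**3 - 8*x**2 + 12*x + 9 and u'(x)^2 = 81*x**4 - 72*x**3 + 52*x**2 - 16*x + 4.
Integrate each monomial from 0 to 3 using ∫_0^3 c·x^n dx = c·3^(n+1)/(n+1):
  ∫_0^3 u(x)^2 dx = ∫_0^3 (9*x^6 - 12*x^5 + 16*x^4 + 10*x^3 - 8*x^2 + 12*x + 9) dx. Term by term:
    ∫_0^3 9*x^6 dx = 19683/7;  ∫_0^3 -12*x^5 dx = -1458;  ∫_0^3 16*x^4 dx = 3888/5;
    ∫_0^3 10*x^3 dx = 405/2;  ∫_0^3 -8*x^2 dx = -72;  ∫_0^3 12*x dx = 54;
    ∫_0^3 9 dx = 27.
  Sum: 19683/7 − 1458 + 3888/5 + 405/2 − 72 + 54 + 27 = 164007/70.
  ∫_0^3 u'(x)^2 dx = ∫_0^3 (81*x^4 - 72*x^3 + 52*x^2 - 16*x + 4) dx. Term by term:
    ∫_0^3 81*x^4 dx = 19683/5;  ∫_0^3 -72*x^3 dx = -1458;  ∫_0^3 52*x^2 dx = 468;
    ∫_0^3 -16*x dx = -72;  ∫_0^3 4 dx = 12.
  Sum: 19683/5 − 1458 + 468 − 72 + 12 = 14433/5.
Adding: ||u||_{H^1}^2 = 164007/70 + 14433/5 = 366069/70.


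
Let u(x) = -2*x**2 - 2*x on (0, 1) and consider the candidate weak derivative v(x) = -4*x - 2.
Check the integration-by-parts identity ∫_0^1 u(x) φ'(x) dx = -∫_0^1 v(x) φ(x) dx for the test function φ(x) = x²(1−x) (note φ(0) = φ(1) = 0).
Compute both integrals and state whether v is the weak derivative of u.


LHS = 11/30, RHS = 11/30. Yes, v = u' weakly.

u(x) = -2*x**2 - 2*x, classical derivative u'(x) = -4*x - 2.
φ(x) = x²(1−x), so φ'(x) = x*(2 - 3*x).
Note φ(0) = φ(1) = 0, so the boundary term u·φ vanishes.
LHS = ∫_0^1 u(x) φ'(x) dx = ∫_0^1 (6*x^4 + 2*x^3 - 4*x^2) dx. Term by term:
  ∫_0^1 6*x^4 dx = 6/5;  ∫_0^1 2*x^3 dx = 1/2;  ∫_0^1 -4*x^2 dx = -4/3.
Sum: 6/5 + 1/2 − 4/3 = 11/30.
So LHS = 11/30.
∫_0^1 v(x) φ(x) dx = ∫_0^1 (4*x^4 - 2*x^3 - 2*x^2) dx. Term by term:
  ∫_0^1 4*x^4 dx = 4/5;  ∫_0^1 -2*x^3 dx = -1/2;  ∫_0^1 -2*x^2 dx = -2/3.
Sum: 4/5 − 1/2 − 2/3 = -11/30.
So RHS = -∫_0^1 v(x) φ(x) dx = 11/30.
LHS = RHS, so the identity holds for this test φ.
Moreover u is smooth here and v(x) = u'(x) = -4*x - 2 pointwise, so the identity holds for every test function. Hence v is the weak derivative of u.


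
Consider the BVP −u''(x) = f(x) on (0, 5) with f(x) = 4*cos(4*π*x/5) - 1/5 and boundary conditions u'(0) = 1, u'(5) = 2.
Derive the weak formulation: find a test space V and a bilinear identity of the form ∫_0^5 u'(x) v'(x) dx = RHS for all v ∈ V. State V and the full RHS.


V = H^1(0, 5) (v unrestricted at boundary; u is determined up to an additive constant); weak form: ∫_0^5 u'v' dx = ∫_0^5 (4*cos(4*π*x/5) - 1/5) v dx + 2·v(5) − v(0) for all v ∈ V.

Multiply both sides by a test function v and integrate from 0 to 5:
  ∫_0^5 −u''(x) v(x) dx = ∫_0^5 f(x) v(x) dx.
Integrate the LHS by parts once:
  ∫_0^5 −u'' v dx = −[u'(x) v(x)]_0^5 + ∫_0^5 u'(x) v'(x) dx.
Thus ∫_0^5 u'(x) v'(x) dx = ∫_0^5 f(x) v(x) dx + [u'(x) v(x)]_0^5.
Choose V so that boundary terms are either known or forced to vanish.
u has inhomogeneous Neumann u'(0) = 1, u'(5) = 2. [u' v]_0^5 = (2)·v(5) − (1)·v(0) = 2·v(5) − v(0). Take V = H^1(0, 5); boundary term becomes part of RHS.
Weak formulation: find u (satisfying any essential BC) such that ∫_0^5 u'(x) v'(x) dx = ∫_0^5 f v dx + 2·v(5) − v(0) for all v ∈ V (Neumann data are natural BCs: they enter the RHS as boundary terms).
Substituting f(x) = 4*cos(4*π*x/5) - 1/5, the right-hand side is ∫_0^5 (4*cos(4*π*x/5) - 1/5) v dx + 2·v(5) − v(0).
Compatibility check (pure Neumann): taking v ≡ 1 ∈ V gives 0 = ∫_0^5 f dx + (2) − (1), i.e. ∫_0^5 f dx must equal u'(0) − u'(5) = -1. Indeed ∫_0^5 (4*cos(4*π*x/5) - 1/5) dx = -1, so the data are compatible. The solution is then unique only up to an additive constant (fix it e.g. by requiring ∫_0^5 u dx = 0).


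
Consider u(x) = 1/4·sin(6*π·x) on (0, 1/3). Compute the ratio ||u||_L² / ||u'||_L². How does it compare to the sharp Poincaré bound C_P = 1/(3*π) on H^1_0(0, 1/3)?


||u||_L² / ||u'||_L² = 1/(6*π) < C_P = 1/(3*π).

u(x) = 1/4·sin(6*π·x), so u'(x) = 3*π*cos(6*π*x)/2.
Writing u(x) = A·sin(kπx/L) with A = 1/4 and k = 2, use ∫_0^L sin²(kπx/L) dx = L/2 and ∫_0^L cos²(kπx/L) dx = L/2.
u² = 1/16·sin²(6*π·x) and (u')² = 9*π^2/4·cos²(6*π·x), and each of sin², cos² integrates to L/2 = 1/6 over (0, 1/3).
∫_0^1/3 u² dx = 1/96, so ||u||_L² = sqrt(6)/24.
∫_0^1/3 (u')² dx = 3*π^2/8, so ||u'||_L² = sqrt(6)*π/4.
Ratio ||u||_L² / ||u'||_L² = 1/(6*π).
Sharp Poincaré constant on H^1_0(0, 1/3) is C_P = L/π = 1/(3*π), achieved by sin(3*π·x).
This is the k = 2 harmonic; the ratio L/(kπ) is strictly less than C_P = L/π, consistent with the sharp inequality ||u||_L² ≤ C_P ||u'||_L².


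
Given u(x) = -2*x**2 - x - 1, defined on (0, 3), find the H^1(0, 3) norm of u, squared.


||u||_{H^1}^2 = 2577/5

The H^1 norm (squared) on an interval (0, L) is
  ||u||_{H^1}^2 = ∫_0^L u(x)^2 dx + ∫_0^L u'(x)^2 dx.
Compute u'(x) = -4*x - 1.
Then u(x)^2 = 4*x**4 + 4*x**3 + 5*x**2 + 2*x + 1 and u'(x)^2 = 16*x**2 + 8*x + 1.
Integrate each monomial from 0 to 3 using ∫_0^3 c·x^n dx = c·3^(n+1)/(n+1):
  ∫_0^3 u(x)^2 dx = ∫_0^3 (4*x^4 + 4*x^3 + 5*x^2 + 2*x + 1) dx. Term by term:
    ∫_0^3 4*x^4 dx = 972/5;  ∫_0^3 4*x^3 dx = 81;  ∫_0^3 5*x^2 dx = 45;
    ∫_0^3 2*x dx = 9;  ∫_0^3 1 dx = 3.
  Sum: 972/5 + 81 + 45 + 9 + 3 = 1662/5.
  ∫_0^3 u'(x)^2 dx = ∫_0^3 (16*x^2 + 8*x + 1) dx. Term by term:
    ∫_0^3 16*x^2 dx = 144;  ∫_0^3 8*x dx = 36;  ∫_0^3 1 dx = 3.
  Sum: 144 + 36 + 3 = 183.
Adding: ||u||_{H^1}^2 = 1662/5 + 183 = 2577/5.


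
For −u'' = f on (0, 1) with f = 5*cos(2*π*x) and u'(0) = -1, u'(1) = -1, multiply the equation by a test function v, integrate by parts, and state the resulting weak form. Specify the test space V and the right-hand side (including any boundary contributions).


V = H^1(0, 1) (v unrestricted at boundary; u is determined up to an additive constant); weak form: ∫_0^1 u'v' dx = ∫_0^1 (5*cos(2*π*x)) v dx − v(1) + v(0) for all v ∈ V.

Multiply both sides by a test function v and integrate from 0 to 1:
  ∫_0^1 −u''(x) v(x) dx = ∫_0^1 f(x) v(x) dx.
Integrate the LHS by parts once:
  ∫_0^1 −u'' v dx = −[u'(x) v(x)]_0^1 + ∫_0^1 u'(x) v'(x) dx.
Thus ∫_0^1 u'(x) v'(x) dx = ∫_0^1 f(x) v(x) dx + [u'(x) v(x)]_0^1.
Choose V so that boundary terms are either known or forced to vanish.
u has inhomogeneous Neumann u'(0) = -1, u'(1) = -1. [u' v]_0^1 = (-1)·v(1) − (-1)·v(0) = − v(1) + v(0). Take V = H^1(0, 1); boundary term becomes part of RHS.
Weak formulation: find u (satisfying any essential BC) such that ∫_0^1 u'(x) v'(x) dx = ∫_0^1 f v dx − v(1) + v(0) for all v ∈ V (Neumann data are natural BCs: they enter the RHS as boundary terms).
Substituting f(x) = 5*cos(2*π*x), the right-hand side is ∫_0^1 (5*cos(2*π*x)) v dx − v(1) + v(0).
Compatibility check (pure Neumann): taking v ≡ 1 ∈ V gives 0 = ∫_0^1 f dx + (-1) − (-1), i.e. ∫_0^1 f dx must equal u'(0) − u'(1) = 0. Indeed ∫_0^1 (5*cos(2*π*x)) dx = 0, so the data are compatible. The solution is then unique only up to an additive constant (fix it e.g. by requiring ∫_0^1 u dx = 0).


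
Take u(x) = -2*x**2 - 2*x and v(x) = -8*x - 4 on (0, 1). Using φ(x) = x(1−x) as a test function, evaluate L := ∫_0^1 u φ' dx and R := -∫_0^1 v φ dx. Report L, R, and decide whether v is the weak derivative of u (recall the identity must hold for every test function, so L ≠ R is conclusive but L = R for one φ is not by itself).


LHS = 2/3, RHS = 4/3. No, v is not the weak derivative of u.

u(x) = -2*x**2 - 2*x, classical derivative u'(x) = -4*x - 2.
φ(x) = x(1−x), so φ'(x) = 1 - 2*x.
Note φ(0) = φ(1) = 0, so the boundary term u·φ vanishes.
LHS = ∫_0^1 u(x) φ'(x) dx = ∫_0^1 (4*x^3 + 2*x^2 - 2*x) dx. Term by term:
  ∫_0^1 4*x^3 dx = 1;  ∫_0^1 2*x^2 dx = 2/3;  ∫_0^1 -2*x dx = -1.
Sum: 1 + 2/3 − 1 = 2/3.
So LHS = 2/3.
∫_0^1 v(x) φ(x) dx = ∫_0^1 (8*x^3 - 4*x^2 - 4*x) dx. Term by term:
  ∫_0^1 8*x^3 dx = 2;  ∫_0^1 -4*x^2 dx = -4/3;  ∫_0^1 -4*x dx = -2.
Sum: 2 − 4/3 − 2 = -4/3.
So RHS = -∫_0^1 v(x) φ(x) dx = 4/3.
LHS − RHS = -2/3 ≠ 0, so the identity fails.
(For a valid weak derivative the identity must hold for EVERY test function, in particular this one. The failure shows v is NOT the weak derivative of u.)
Correct weak derivative would be u'(x) = -4*x - 2.


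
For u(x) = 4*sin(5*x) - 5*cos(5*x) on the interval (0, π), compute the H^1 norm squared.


||u||_{H^1(0,π)}^2 = 533*π

u'(x) = 25*sin(5*x) + 20*cos(5*x).
Expand u² and (u')² and integrate term by term on (0, π), using: for integers n ≥ 1, ∫_0^π sin²(nx) dx = ∫_0^π cos²(nx) dx = π/2; for n ≠ n', ∫_0^π sin(nx)sin(n'x) dx = ∫_0^π cos(nx)cos(n'x) dx = 0; and by product-to-sum, ∫_0^π sin(nx)cos(n'x) dx = ½∫_0^π [sin((n+n')x) + sin((n−n')x)] dx, which is 0 when n+n' is even and 2n/(n²−n'²) when n+n' is odd (it need not vanish on (0, π)).
  u² squared terms: (-5)²·∫cos(5x)² dx = 25·π/2 = 25*π/2;  (4)²·∫sin(5x)² dx = 16·π/2 = 8*π.
  u² cross terms: 2·(-5)·(4)·∫cos(5x)·sin(5x) dx = -40·(0) = 0.
  So ∫_0^π u² dx = 25*π/2 + 8*π + 0 = 41*π/2.
  (u')² squared terms: (20)²·∫cos(5x)² dx = 400·π/2 = 200*π;  (25)²·∫sin(5x)² dx = 625·π/2 = 625*π/2.
  (u')² cross terms: 2·(20)·(25)·∫cos(5x)·sin(5x) dx = 1000·(0) = 0.
  So ∫_0^π (u')² dx = 200*π + 625*π/2 + 0 = 1025*π/2.
||u||_{H^1}^2 = (41*π/2) + (1025*π/2) = 533*π.


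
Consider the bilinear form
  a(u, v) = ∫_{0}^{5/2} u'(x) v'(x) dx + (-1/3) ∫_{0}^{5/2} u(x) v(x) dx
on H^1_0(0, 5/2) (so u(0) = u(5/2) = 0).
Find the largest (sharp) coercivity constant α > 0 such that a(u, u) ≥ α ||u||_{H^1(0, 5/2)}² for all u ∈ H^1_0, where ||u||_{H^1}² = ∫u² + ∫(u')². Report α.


α = (-25 + 12*π^2)/(3*(25 + 4*π^2))

Coercivity of a(·,·) on H^1_0(0, 5/2) means a(u, u) ≥ α ||u||_{H^1}² for every u ∈ H^1_0.
The interval has length L = 5/2, and Poincaré/coercivity depend only on L. Here a(u, u) = ∫(u')² + (-1/3)·∫u².
Here c = -1/3 < 0 with |c| < (π/L)² = 4*π^2/25, so coercivity still holds. The condition a(u,u) ≥ α||u||_{H^1}² reads (1−α)∫(u')² ≥ (α−c)∫u². Any admissible α is ≤ 1 (rapidly oscillating u have ∫u²/∫(u')² → 0), and α = 1 would force 0 ≥ (1−c)∫u², impossible since c < 1; so 1−α > 0. By the sharp Poincaré inequality on H^1_0 of an interval of length L, ∫(u')² ≥ (π/L)²∫u² with equality for the first sine mode sin(π(x−x₀)/L) (x₀ the left endpoint), so the inequality holds for all u iff (1−α)(π/L)² ≥ α − c, i.e. α ≤ ((π/L)² + c)/((π/L)² + 1) = (1 + c(L/π)²)/(1 + (L/π)²). (Direct route, valid since c ≤ 0: Poincaré gives c∫u² ≥ c(L/π)²∫(u')², so a(u,u) ≥ (1 + c(L/π)²)∫(u')², while ||u||_{H^1}² ≤ (1 + (L/π)²)∫(u')²; dividing yields the same α.) With (π/L)² = 4*π^2/25 and c = -1/3, the largest admissible constant is α = ((π/L)² + c)/((π/L)² + 1).
Simplifying, α = (-25 + 12*π^2)/(3*(25 + 4*π^2)).


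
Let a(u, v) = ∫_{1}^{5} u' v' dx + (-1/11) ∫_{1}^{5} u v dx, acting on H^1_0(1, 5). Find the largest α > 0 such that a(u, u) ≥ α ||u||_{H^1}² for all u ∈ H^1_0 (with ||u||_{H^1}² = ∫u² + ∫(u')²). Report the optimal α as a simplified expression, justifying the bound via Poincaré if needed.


α = (-16/11 + π^2)/(π^2 + 16)

Coercivity of a(·,·) on H^1_0(1, 5) means a(u, u) ≥ α ||u||_{H^1}² for every u ∈ H^1_0.
The interval has length L = 4, and Poincaré/coercivity depend only on L. Here a(u, u) = ∫(u')² + (-1/11)·∫u².
Here c = -1/11 < 0 with |c| < (π/L)² = π^2/16, so coercivity still holds. The condition a(u,u) ≥ α||u||_{H^1}² reads (1−α)∫(u')² ≥ (α−c)∫u². Any admissible α is ≤ 1 (rapidly oscillating u have ∫u²/∫(u')² → 0), and α = 1 would force 0 ≥ (1−c)∫u², impossible since c < 1; so 1−α > 0. By the sharp Poincaré inequality on H^1_0 of an interval of length L, ∫(u')² ≥ (π/L)²∫u² with equality for the first sine mode sin(π(x−x₀)/L) (x₀ the left endpoint), so the inequality holds for all u iff (1−α)(π/L)² ≥ α − c, i.e. α ≤ ((π/L)² + c)/((π/L)² + 1) = (1 + c(L/π)²)/(1 + (L/π)²). (Direct route, valid since c ≤ 0: Poincaré gives c∫u² ≥ c(L/π)²∫(u')², so a(u,u) ≥ (1 + c(L/π)²)∫(u')², while ||u||_{H^1}² ≤ (1 + (L/π)²)∫(u')²; dividing yields the same α.) With (π/L)² = π^2/16 and c = -1/11, the largest admissible constant is α = ((π/L)² + c)/((π/L)² + 1).
Simplifying, α = (-16/11 + π^2)/(π^2 + 16).


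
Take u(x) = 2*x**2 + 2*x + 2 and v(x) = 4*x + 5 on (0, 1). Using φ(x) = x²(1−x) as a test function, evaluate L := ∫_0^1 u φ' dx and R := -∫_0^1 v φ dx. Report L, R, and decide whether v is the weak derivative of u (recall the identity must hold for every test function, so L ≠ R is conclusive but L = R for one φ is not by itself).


LHS = -11/30, RHS = -37/60. No, v is not the weak derivative of u.

u(x) = 2*x**2 + 2*x + 2, classical derivative u'(x) = 4*x + 2.
φ(x) = x²(1−x), so φ'(x) = x*(2 - 3*x).
Note φ(0) = φ(1) = 0, so the boundary term u·φ vanishes.
LHS = ∫_0^1 u(x) φ'(x) dx = ∫_0^1 (-6*x^4 - 2*x^3 - 2*x^2 + 4*x) dx. Term by term:
  ∫_0^1 -6*x^4 dx = -6/5;  ∫_0^1 -2*x^3 dx = -1/2;  ∫_0^1 -2*x^2 dx = -2/3;
  ∫_0^1 4*x dx = 2.
Sum: -6/5 − 1/2 − 2/3 + 2 = -11/30.
So LHS = -11/30.
∫_0^1 v(x) φ(x) dx = ∫_0^1 (-4*x^4 - x^3 + 5*x^2) dx. Term by term:
  ∫_0^1 -4*x^4 dx = -4/5;  ∫_0^1 -x^3 dx = -1/4;  ∫_0^1 5*x^2 dx = 5/3.
Sum: -4/5 − 1/4 + 5/3 = 37/60.
So RHS = -∫_0^1 v(x) φ(x) dx = -37/60.
LHS − RHS = 1/4 ≠ 0, so the identity fails.
(For a valid weak derivative the identity must hold for EVERY test function, in particular this one. The failure shows v is NOT the weak derivative of u.)
Correct weak derivative would be u'(x) = 4*x + 2.


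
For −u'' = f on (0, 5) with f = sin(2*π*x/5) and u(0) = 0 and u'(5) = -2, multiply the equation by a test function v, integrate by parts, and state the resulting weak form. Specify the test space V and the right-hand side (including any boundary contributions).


V = {v ∈ H^1(0, 5) : v(0) = 0} (test functions vanish at x = 0 where u is specified); weak form: ∫_0^5 u'v' dx = ∫_0^5 (sin(2*π*x/5)) v dx − 2·v(5) for all v ∈ V.

Multiply both sides by a test function v and integrate from 0 to 5:
  ∫_0^5 −u''(x) v(x) dx = ∫_0^5 f(x) v(x) dx.
Integrate the LHS by parts once:
  ∫_0^5 −u'' v dx = −[u'(x) v(x)]_0^5 + ∫_0^5 u'(x) v'(x) dx.
Thus ∫_0^5 u'(x) v'(x) dx = ∫_0^5 f(x) v(x) dx + [u'(x) v(x)]_0^5.
Choose V so that boundary terms are either known or forced to vanish.
Mixed BC: u(0) = 0 (Dirichlet) and u'(5) = -2 (Neumann). Define V = {v ∈ H^1(0, 5) : v(0) = 0}. Then [u' v]_0^5 = u'(5)·v(5) − u'(0)·0 = − 2·v(5).
Weak formulation: find u (satisfying any essential BC) such that ∫_0^5 u'(x) v'(x) dx = ∫_0^5 f v dx − 2·v(5) for all v ∈ V (Dirichlet at 0 absorbed into V; Neumann datum at x = 5 contributes the boundary term).
Substituting f(x) = sin(2*π*x/5), the right-hand side is ∫_0^5 (sin(2*π*x/5)) v dx − 2·v(5).


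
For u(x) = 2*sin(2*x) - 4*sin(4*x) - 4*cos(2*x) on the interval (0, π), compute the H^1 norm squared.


||u||_{H^1(0,π)}^2 = 186*π

u'(x) = 8*sin(2*x) + 4*cos(2*x) - 16*cos(4*x).
Expand u² and (u')² and integrate term by term on (0, π), using: for integers n ≥ 1, ∫_0^π sin²(nx) dx = ∫_0^π cos²(nx) dx = π/2; for n ≠ n', ∫_0^π sin(nx)sin(n'x) dx = ∫_0^π cos(nx)cos(n'x) dx = 0; and by product-to-sum, ∫_0^π sin(nx)cos(n'x) dx = ½∫_0^π [sin((n+n')x) + sin((n−n')x)] dx, which is 0 when n+n' is even and 2n/(n²−n'²) when n+n' is odd (it need not vanish on (0, π)).
  u² squared terms: (-4)²·∫cos(2x)² dx = 16·π/2 = 8*π;  (-4)²·∫sin(4x)² dx = 16·π/2 = 8*π;  (2)²·∫sin(2x)² dx = 4·π/2 = 2*π.
  u² cross terms: 2·(-4)·(-4)·∫cos(2x)·sin(4x) dx = 32·(0) = 0;  2·(-4)·(2)·∫cos(2x)·sin(2x) dx = -16·(0) = 0;  2·(-4)·(2)·∫sin(4x)·sin(2x) dx = -16·(0) = 0.
  So ∫_0^π u² dx = 8*π + 8*π + 2*π + 0 + 0 + 0 = 18*π.
  (u')² squared terms: (-16)²·∫cos(4x)² dx = 256·π/2 = 128*π;  (4)²·∫cos(2x)² dx = 16·π/2 = 8*π;  (8)²·∫sin(2x)² dx = 64·π/2 = 32*π.
  (u')² cross terms: 2·(-16)·(4)·∫cos(4x)·cos(2x) dx = -128·(0) = 0;  2·(-16)·(8)·∫cos(4x)·sin(2x) dx = -256·(0) = 0;  2·(4)·(8)·∫cos(2x)·sin(2x) dx = 64·(0) = 0.
  So ∫_0^π (u')² dx = 128*π + 8*π + 32*π + 0 + 0 + 0 = 168*π.
||u||_{H^1}^2 = (18*π) + (168*π) = 186*π.


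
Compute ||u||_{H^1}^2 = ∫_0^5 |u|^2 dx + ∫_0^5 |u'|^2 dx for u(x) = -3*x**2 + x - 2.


||u||_{H^1}^2 = 39325/6

The H^1 norm (squared) on an interval (0, L) is
  ||u||_{H^1}^2 = ∫_0^L u(x)^2 dx + ∫_0^L u'(x)^2 dx.
Compute u'(x) = 1 - 6*x.
Then u(x)^2 = 9*x**4 - 6*x**3 + 13*x**2 - 4*x + 4 and u'(x)^2 = 36*x**2 - 12*x + 1.
Integrate each monomial from 0 to 5 using ∫_0^5 c·x^n dx = c·5^(n+1)/(n+1):
  ∫_0^5 u(x)^2 dx = ∫_0^5 (9*x^4 - 6*x^3 + 13*x^2 - 4*x + 4) dx. Term by term:
    ∫_0^5 9*x^4 dx = 5625;  ∫_0^5 -6*x^3 dx = -1875/2;  ∫_0^5 13*x^2 dx = 1625/3;
    ∫_0^5 -4*x dx = -50;  ∫_0^5 4 dx = 20.
  Sum: 5625 − 1875/2 + 1625/3 − 50 + 20 = 31195/6.
  ∫_0^5 u'(x)^2 dx = ∫_0^5 (36*x^2 - 12*x + 1) dx. Term by term:
    ∫_0^5 36*x^2 dx = 1500;  ∫_0^5 -12*x dx = -150;  ∫_0^5 1 dx = 5.
  Sum: 1500 − 150 + 5 = 1355.
Adding: ||u||_{H^1}^2 = 31195/6 + 1355 = 39325/6.


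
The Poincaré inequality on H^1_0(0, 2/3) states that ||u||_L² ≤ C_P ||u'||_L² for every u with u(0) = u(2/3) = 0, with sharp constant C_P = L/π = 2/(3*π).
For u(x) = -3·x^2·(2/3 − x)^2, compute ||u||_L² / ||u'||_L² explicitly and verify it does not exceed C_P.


||u||_L² / ||u'||_L² = sqrt(3)/9 < C_P = 2/(3*π).

u(x) = -3·x^2·(2/3 − x)^2, so u'(x) = 4*x*(-9*x^2 + 9*x - 2)/3.
u(x) = -3·x^2·(2/3 − x)^2 vanishes at x = 0 and x = 2/3, so u ∈ H^1_0(0, 2/3). Differentiate via the product rule and integrate the resulting polynomials term by term.
  ∫_0^2/3 u² dx = ∫_0^2/3 (9*x^8 - 24*x^7 + 24*x^6 - 32*x^5/3 + 16*x^4/9) dx. Term by term:
    ∫_0^2/3 9*x^8 dx = 512/19683;  ∫_0^2/3 -24*x^7 dx = -256/2187;  ∫_0^2/3 24*x^6 dx = 1024/5103;
    ∫_0^2/3 -32*x^5/3 dx = -1024/6561;  ∫_0^2/3 16*x^4/9 dx = 512/10935.
  Sum: 512/19683 − 256/2187 + 1024/5103 − 1024/6561 + 512/10935 = 256/688905.
  ∫_0^2/3 (u')² dx = ∫_0^2/3 (144*x^6 - 288*x^5 + 208*x^4 - 64*x^3 + 64*x^2/9) dx. Term by term:
    ∫_0^2/3 144*x^6 dx = 2048/1701;  ∫_0^2/3 -288*x^5 dx = -1024/243;  ∫_0^2/3 208*x^4 dx = 6656/1215;
    ∫_0^2/3 -64*x^3 dx = -256/81;  ∫_0^2/3 64*x^2/9 dx = 512/729.
  Sum: 2048/1701 − 1024/243 + 6656/1215 − 256/81 + 512/729 = 256/25515.
∫_0^2/3 u² dx = 256/688905, so ||u||_L² = 16*sqrt(105)/8505.
∫_0^2/3 (u')² dx = 256/25515, so ||u'||_L² = 16*sqrt(35)/945.
Ratio ||u||_L² / ||u'||_L² = sqrt(3)/9.
Sharp Poincaré constant on H^1_0(0, 2/3) is C_P = L/π = 2/(3*π), achieved by sin(3*π/2·x).
A polynomial bump cannot attain the sharp Poincaré constant (only the first sine eigenfunction does), so the ratio is strictly less than C_P, consistent with ||u||_L² ≤ C_P ||u'||_L².


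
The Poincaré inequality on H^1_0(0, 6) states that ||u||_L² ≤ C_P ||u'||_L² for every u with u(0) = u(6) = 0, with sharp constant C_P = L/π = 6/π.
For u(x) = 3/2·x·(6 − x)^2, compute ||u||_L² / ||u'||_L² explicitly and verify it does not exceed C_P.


||u||_L² / ||u'||_L² = 3*sqrt(14)/7 < C_P = 6/π.

u(x) = 3/2·x·(6 − x)^2, so u'(x) = 9*(x/2 - 3)*(x - 2).
u(x) = 3/2·x·(6 − x)^2 vanishes at x = 0 and x = 6, so u ∈ H^1_0(0, 6). Differentiate via the product rule and integrate the resulting polynomials term by term.
  ∫_0^6 u² dx = ∫_0^6 (9*x^6/4 - 54*x^5 + 486*x^4 - 1944*x^3 + 2916*x^2) dx. Term by term:
    ∫_0^6 9*x^6/4 dx = 629856/7;  ∫_0^6 -54*x^5 dx = -419904;  ∫_0^6 486*x^4 dx = 3779136/5;
    ∫_0^6 -1944*x^3 dx = -629856;  ∫_0^6 2916*x^2 dx = 209952.
  Sum: 629856/7 − 419904 + 3779136/5 − 629856 + 209952 = 209952/35.
  ∫_0^6 (u')² dx = ∫_0^6 (81*x^4/4 - 324*x^3 + 1782*x^2 - 3888*x + 2916) dx. Term by term:
    ∫_0^6 81*x^4/4 dx = 157464/5;  ∫_0^6 -324*x^3 dx = -104976;  ∫_0^6 1782*x^2 dx = 128304;
    ∫_0^6 -3888*x dx = -69984;  ∫_0^6 2916 dx = 17496.
  Sum: 157464/5 − 104976 + 128304 − 69984 + 17496 = 11664/5.
∫_0^6 u² dx = 209952/35, so ||u||_L² = 324*sqrt(70)/35.
∫_0^6 (u')² dx = 11664/5, so ||u'||_L² = 108*sqrt(5)/5.
Ratio ||u||_L² / ||u'||_L² = 3*sqrt(14)/7.
Sharp Poincaré constant on H^1_0(0, 6) is C_P = L/π = 6/π, achieved by sin(π/6·x).
A polynomial bump cannot attain the sharp Poincaré constant (only the first sine eigenfunction does), so the ratio is strictly less than C_P, consistent with ||u||_L² ≤ C_P ||u'||_L².
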